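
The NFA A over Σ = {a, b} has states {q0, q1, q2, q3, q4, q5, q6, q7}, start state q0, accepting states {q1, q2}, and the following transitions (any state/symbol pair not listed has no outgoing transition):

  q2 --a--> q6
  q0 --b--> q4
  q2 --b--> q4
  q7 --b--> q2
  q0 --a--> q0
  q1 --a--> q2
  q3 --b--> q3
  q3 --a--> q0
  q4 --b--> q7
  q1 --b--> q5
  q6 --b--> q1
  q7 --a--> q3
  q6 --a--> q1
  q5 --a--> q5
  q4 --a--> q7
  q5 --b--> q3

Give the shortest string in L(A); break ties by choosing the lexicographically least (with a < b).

bab

A breadth-first search from q0 reaches an accepting state first via the path q0 → q4 → q7 → q2 on input bab.
No string of length < 3 is accepted (BFS exhausts all shorter strings without reaching an accepting state), and bab is the lexicographically least accepting string of length 3.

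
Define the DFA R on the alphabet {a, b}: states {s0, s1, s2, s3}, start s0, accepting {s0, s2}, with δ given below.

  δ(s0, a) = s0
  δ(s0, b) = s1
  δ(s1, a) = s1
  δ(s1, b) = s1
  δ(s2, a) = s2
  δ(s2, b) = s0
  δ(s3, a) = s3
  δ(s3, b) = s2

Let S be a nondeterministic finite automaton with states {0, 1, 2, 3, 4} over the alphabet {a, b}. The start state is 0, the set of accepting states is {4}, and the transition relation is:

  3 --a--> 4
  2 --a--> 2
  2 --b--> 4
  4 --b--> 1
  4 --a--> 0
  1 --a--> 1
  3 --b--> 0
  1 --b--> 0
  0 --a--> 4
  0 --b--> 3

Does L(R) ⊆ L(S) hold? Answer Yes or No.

No

The empty string ε is in L(R) but not in L(S).
So L(R) ⊄ L(S).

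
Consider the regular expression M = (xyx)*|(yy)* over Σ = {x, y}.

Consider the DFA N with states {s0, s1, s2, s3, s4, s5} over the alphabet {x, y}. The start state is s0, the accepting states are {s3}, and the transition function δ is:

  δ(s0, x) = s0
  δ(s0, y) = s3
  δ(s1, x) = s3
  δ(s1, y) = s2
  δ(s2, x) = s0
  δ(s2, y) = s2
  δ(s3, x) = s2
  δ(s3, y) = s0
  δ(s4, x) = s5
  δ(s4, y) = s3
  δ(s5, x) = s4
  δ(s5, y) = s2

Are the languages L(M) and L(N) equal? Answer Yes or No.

The empty string ε is accepted by M but rejected by N.
So L(M) ≠ L(N).

No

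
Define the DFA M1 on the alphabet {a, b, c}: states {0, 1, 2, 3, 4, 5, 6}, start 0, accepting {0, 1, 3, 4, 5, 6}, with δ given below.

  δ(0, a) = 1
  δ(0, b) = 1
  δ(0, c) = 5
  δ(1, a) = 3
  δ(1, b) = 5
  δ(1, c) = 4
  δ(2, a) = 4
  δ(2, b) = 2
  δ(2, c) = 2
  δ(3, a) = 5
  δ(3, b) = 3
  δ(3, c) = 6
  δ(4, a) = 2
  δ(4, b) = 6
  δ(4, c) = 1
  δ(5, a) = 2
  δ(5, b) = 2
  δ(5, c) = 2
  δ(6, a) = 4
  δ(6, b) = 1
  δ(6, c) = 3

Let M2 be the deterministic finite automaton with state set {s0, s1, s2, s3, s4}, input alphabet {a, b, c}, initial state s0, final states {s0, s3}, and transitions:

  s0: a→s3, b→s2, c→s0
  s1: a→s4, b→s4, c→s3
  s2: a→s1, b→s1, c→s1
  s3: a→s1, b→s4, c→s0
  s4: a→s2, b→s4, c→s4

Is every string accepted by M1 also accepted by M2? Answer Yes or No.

The string b is in L(M1) but not in L(M2).
So L(M1) ⊄ L(M2).

No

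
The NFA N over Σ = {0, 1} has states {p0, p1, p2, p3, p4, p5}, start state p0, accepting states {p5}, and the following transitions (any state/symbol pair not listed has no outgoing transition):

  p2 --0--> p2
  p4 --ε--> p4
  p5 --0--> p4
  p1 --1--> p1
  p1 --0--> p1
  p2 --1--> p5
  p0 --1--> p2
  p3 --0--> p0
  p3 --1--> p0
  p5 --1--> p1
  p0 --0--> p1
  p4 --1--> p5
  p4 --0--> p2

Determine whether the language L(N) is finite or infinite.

State p2 is reachable from the start and can reach an accepting state, and it lies on the cycle p2 → p2.
Traversing that cycle any number of times yields accepted strings of unbounded length, so the language is infinite.

infinite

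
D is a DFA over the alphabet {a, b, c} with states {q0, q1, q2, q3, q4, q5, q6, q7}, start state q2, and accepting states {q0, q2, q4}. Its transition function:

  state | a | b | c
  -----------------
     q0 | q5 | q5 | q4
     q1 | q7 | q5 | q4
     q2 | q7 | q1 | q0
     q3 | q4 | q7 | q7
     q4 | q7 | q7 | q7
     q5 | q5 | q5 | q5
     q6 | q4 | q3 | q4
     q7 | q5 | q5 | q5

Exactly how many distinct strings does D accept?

The useful subgraph on states {q0, q1, q2, q4} is acyclic, so L(D) is finite; the longest accepting path visits 3 useful states, giving maximum string length 2.
Counting accepting paths from q2 by length: 1 of length 0, 1 of length 1, 2 of length 2. Total 4.

4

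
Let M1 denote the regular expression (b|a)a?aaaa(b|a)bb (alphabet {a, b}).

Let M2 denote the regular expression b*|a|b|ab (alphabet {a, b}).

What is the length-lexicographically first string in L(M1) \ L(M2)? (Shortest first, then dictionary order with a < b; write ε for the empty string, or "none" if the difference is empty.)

aaaaaabb

The string aaaaaabb is accepted by M1 but not by M2.
No shorter string lies in the difference, and aaaaaabb is the lexicographically first length-8 string in L(M1) \ L(M2).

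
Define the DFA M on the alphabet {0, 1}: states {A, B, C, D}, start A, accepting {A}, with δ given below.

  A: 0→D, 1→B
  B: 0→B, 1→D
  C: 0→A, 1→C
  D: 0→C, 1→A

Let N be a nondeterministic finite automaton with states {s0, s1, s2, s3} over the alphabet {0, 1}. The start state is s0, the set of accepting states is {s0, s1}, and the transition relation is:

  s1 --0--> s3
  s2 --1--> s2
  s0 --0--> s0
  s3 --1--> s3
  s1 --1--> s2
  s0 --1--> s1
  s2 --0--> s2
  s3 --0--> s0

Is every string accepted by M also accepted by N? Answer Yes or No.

No

The string 111 is in L(M) but not in L(N).
So L(M) ⊄ L(N).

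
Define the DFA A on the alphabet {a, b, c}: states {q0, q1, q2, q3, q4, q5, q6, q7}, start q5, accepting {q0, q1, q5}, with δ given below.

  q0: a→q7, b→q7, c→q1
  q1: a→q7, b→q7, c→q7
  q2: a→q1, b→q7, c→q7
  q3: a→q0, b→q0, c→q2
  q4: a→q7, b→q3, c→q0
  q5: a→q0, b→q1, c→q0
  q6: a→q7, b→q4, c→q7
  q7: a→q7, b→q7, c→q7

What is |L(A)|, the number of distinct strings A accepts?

6

The useful subgraph on states {q0, q1, q5} is acyclic, so L(A) is finite; the longest accepting path visits 3 useful states, giving maximum string length 2.
Counting accepting paths from q5 by length: 1 of length 0, 3 of length 1, 2 of length 2. Total 6.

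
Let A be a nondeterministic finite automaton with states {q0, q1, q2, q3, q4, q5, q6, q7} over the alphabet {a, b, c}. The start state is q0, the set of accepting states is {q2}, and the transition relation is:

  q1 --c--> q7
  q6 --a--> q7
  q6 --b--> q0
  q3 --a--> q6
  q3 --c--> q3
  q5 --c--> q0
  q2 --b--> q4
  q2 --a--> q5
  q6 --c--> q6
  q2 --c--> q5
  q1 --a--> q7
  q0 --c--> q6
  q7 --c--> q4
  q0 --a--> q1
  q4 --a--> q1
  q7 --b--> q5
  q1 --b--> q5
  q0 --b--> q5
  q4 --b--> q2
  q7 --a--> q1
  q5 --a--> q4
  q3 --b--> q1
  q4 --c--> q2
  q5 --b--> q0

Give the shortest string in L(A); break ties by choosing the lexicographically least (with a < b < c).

A breadth-first search from q0 reaches an accepting state first via the path q0 → q5 → q4 → q2 on input bab.
No string of length < 3 is accepted (BFS exhausts all shorter strings without reaching an accepting state), and bab is the lexicographically least accepting string of length 3.

bab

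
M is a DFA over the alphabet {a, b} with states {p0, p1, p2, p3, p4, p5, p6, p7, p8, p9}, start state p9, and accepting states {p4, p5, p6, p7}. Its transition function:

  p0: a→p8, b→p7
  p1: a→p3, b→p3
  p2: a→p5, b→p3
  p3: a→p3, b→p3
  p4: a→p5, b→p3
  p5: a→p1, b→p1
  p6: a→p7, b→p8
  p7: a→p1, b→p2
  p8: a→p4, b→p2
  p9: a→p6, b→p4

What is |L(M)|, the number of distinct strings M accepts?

8

The useful subgraph on states {p2, p4, p5, p6, p7, p8, p9} is acyclic, so L(M) is finite; the longest accepting path visits 5 useful states, giving maximum string length 4.
Counting accepting paths from p9 by length: 2 of length 1, 2 of length 2, 1 of length 3, 3 of length 4. Total 8.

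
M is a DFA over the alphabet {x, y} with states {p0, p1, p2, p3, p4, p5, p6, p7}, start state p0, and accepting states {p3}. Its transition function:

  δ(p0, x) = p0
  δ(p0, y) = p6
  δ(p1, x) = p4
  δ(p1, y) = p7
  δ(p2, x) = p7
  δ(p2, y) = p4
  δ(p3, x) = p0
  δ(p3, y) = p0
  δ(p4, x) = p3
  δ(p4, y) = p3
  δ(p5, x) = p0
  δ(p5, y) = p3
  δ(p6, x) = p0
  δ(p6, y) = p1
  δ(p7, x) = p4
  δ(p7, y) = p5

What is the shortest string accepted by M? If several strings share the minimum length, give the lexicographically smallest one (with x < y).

A breadth-first search from p0 reaches an accepting state first via the path p0 → p6 → p1 → p4 → p3 on input yyxx.
No string of length < 4 is accepted (BFS exhausts all shorter strings without reaching an accepting state), and yyxx is the lexicographically least accepting string of length 4.

yyxx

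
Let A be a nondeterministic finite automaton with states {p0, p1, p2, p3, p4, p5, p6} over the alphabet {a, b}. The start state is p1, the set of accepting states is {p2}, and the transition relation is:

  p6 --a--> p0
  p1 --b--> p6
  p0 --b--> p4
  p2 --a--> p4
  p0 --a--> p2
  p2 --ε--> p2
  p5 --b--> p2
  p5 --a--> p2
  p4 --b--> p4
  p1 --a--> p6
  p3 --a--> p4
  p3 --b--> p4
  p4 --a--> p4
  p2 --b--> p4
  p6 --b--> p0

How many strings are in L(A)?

The useful subgraph on states {p0, p1, p2, p6} is acyclic, so L(A) is finite; the longest accepting path visits 4 useful states, giving maximum string length 3.
Counting accepting paths from p1 by length: 4 of length 3. Total 4.

4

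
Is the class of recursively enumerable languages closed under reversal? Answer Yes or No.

Yes

Reverse the input and run the recogniser for L on it; this accepts exactly Lᴿ.
So the recursively enumerable languages are closed under reversal.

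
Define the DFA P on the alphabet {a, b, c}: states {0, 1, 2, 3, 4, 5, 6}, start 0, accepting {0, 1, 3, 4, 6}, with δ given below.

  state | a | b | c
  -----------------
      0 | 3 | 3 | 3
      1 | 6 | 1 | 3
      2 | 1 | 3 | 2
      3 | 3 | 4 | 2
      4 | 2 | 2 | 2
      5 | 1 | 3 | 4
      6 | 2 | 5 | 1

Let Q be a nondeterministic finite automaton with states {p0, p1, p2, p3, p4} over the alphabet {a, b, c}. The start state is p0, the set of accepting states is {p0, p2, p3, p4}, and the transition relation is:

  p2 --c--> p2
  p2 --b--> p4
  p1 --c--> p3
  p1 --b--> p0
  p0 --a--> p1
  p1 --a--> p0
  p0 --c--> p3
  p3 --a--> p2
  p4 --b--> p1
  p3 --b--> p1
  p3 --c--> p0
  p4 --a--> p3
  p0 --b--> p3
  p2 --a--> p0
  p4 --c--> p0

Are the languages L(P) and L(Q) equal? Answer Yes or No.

The string a is accepted by P but rejected by Q.
So L(P) ≠ L(Q).

No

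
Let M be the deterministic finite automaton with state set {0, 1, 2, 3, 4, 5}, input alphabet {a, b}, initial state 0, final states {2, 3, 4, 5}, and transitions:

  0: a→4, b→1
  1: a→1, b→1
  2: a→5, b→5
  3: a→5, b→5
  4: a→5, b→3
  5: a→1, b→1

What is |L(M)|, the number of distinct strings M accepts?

5

The useful subgraph on states {0, 3, 4, 5} is acyclic, so L(M) is finite; the longest accepting path visits 4 useful states, giving maximum string length 3.
Counting accepting paths from 0 by length: 1 of length 1, 2 of length 2, 2 of length 3. Total 5.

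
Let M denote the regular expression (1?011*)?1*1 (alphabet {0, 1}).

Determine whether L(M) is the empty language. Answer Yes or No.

The string 1 matches the expression, so it belongs to L(M).
Since L(M) contains at least one string, it is not empty.

No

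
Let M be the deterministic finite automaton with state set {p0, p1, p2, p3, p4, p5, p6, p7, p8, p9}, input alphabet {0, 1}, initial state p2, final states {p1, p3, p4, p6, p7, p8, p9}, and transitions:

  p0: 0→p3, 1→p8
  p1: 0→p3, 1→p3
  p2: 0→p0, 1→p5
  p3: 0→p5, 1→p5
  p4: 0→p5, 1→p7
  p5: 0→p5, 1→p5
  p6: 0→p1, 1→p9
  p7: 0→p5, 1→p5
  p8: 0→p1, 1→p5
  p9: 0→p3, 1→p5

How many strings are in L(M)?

5

The useful subgraph on states {p0, p1, p2, p3, p8} is acyclic, so L(M) is finite; the longest accepting path visits 5 useful states, giving maximum string length 4.
Counting accepting paths from p2 by length: 2 of length 2, 1 of length 3, 2 of length 4. Total 5.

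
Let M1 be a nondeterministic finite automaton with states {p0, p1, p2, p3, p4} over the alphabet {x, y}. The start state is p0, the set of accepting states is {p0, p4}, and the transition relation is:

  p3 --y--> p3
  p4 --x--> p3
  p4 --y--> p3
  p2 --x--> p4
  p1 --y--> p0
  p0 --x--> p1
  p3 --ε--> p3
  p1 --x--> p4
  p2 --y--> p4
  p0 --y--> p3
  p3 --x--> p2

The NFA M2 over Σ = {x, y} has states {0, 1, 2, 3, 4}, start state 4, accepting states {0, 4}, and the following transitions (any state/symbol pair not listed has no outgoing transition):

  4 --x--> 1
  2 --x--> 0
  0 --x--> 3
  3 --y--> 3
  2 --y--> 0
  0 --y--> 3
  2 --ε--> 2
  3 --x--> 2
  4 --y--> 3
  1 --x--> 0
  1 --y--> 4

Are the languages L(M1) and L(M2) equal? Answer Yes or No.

Exploring the product automaton M1 × M2 from the start pair (p0, 4), following both machines on each input symbol, reaches 5 state pairs: (p0, 4), (p1, 1), (p3, 3), (p4, 0), (p2, 2).
M1 accepts in {p0, p4} and M2 accepts in {0, 4}. In every reachable pair the two components are either both accepting — (p0, 4), (p4, 0) — or both non-accepting, so no string is accepted by exactly one of the machines: L(M1) \ L(M2) and L(M2) \ L(M1) are both empty.
Hence every string is accepted by M1 iff it is accepted by M2, and the two languages coincide.

Yes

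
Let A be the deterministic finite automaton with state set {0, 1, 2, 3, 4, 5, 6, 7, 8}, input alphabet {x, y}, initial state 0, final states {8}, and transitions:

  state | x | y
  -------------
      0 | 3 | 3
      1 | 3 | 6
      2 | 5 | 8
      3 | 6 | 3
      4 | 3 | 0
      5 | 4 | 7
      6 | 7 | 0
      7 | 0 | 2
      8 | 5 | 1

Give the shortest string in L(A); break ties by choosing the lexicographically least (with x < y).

A breadth-first search from 0 reaches an accepting state first via the path 0 → 3 → 6 → 7 → 2 → 8 on input xxxyy.
No string of length < 5 is accepted (BFS exhausts all shorter strings without reaching an accepting state), and xxxyy is the lexicographically least accepting string of length 5.

xxxyy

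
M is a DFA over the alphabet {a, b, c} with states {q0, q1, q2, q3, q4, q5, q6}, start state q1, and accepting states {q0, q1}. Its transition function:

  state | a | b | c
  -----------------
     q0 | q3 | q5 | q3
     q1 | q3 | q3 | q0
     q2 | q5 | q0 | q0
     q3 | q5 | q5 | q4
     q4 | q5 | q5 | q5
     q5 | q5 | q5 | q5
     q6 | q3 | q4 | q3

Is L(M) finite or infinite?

The useful states (reachable from q1 and able to reach an accepting state) are {q0, q1}.
Restricted to these states the transition graph has no cycle, so every accepting path has bounded length and L is finite.

finite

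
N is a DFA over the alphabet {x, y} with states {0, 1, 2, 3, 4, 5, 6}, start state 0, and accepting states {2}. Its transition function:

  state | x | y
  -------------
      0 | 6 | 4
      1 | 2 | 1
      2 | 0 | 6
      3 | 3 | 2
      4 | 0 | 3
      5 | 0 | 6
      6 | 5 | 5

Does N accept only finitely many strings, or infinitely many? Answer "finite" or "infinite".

State 0 is reachable from the start and can reach an accepting state, and it lies on the cycle 0 → 4 → 0.
Traversing that cycle any number of times yields accepted strings of unbounded length, so the language is infinite.

infinite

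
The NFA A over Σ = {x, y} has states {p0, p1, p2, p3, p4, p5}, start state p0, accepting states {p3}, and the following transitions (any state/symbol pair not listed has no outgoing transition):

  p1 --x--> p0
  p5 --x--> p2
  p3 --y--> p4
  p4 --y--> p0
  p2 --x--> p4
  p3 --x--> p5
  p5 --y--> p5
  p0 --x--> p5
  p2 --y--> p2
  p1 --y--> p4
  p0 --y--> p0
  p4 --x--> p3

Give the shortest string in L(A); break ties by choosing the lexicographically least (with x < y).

A breadth-first search from p0 reaches an accepting state first via the path p0 → p5 → p2 → p4 → p3 on input xxxx.
No string of length < 4 is accepted (BFS exhausts all shorter strings without reaching an accepting state), and xxxx is the lexicographically least accepting string of length 4.

xxxx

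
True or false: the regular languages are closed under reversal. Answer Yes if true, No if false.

Reverse every transition of an NFA for L, make the old start state the unique accepting state, and add a fresh start state with ε-moves to the old accepting states; this NFA accepts Lᴿ.
So the regular languages are closed under reversal.

Yes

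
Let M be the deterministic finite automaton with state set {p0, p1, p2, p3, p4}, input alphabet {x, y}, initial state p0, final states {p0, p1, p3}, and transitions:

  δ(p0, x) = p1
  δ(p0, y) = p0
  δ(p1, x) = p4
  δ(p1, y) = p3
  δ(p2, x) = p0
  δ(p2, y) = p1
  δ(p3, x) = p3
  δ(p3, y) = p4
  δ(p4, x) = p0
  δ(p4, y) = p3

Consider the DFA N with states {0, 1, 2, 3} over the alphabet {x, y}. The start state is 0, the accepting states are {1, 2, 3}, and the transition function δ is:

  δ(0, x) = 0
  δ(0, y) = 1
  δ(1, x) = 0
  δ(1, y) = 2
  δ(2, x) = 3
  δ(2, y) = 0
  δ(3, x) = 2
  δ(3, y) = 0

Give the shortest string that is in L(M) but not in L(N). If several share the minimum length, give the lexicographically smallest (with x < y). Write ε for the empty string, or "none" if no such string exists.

ε

The empty string ε is accepted by M but not by N.
Since ε is the unique shortest string, it is the required witness.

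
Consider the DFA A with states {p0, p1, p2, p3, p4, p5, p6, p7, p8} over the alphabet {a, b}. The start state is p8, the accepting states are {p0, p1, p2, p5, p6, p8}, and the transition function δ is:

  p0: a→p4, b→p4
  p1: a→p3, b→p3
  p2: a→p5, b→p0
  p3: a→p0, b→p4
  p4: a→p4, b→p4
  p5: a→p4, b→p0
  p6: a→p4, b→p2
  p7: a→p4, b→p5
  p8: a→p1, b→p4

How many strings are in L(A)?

4

The useful subgraph on states {p0, p1, p3, p8} is acyclic, so L(A) is finite; the longest accepting path visits 4 useful states, giving maximum string length 3.
Counting accepting paths from p8 by length: 1 of length 0, 1 of length 1, 2 of length 3. Total 4.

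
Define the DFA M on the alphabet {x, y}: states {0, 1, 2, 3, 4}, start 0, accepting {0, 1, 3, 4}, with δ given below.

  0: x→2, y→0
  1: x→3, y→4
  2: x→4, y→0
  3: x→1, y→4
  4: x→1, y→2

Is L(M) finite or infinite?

infinite

State 0 is reachable from the start and can reach an accepting state, and it lies on the cycle 0 → 0.
Traversing that cycle any number of times yields accepted strings of unbounded length, so the language is infinite.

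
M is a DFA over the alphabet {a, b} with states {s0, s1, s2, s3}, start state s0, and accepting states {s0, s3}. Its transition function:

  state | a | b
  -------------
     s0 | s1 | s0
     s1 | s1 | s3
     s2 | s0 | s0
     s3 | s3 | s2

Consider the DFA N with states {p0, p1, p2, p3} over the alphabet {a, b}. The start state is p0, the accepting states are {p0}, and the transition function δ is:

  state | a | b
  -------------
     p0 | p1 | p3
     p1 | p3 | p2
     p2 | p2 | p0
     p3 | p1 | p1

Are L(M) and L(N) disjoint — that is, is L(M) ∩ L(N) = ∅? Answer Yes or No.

No

The empty string ε is accepted by both M and N.
Hence L(M) ∩ L(N) ≠ ∅.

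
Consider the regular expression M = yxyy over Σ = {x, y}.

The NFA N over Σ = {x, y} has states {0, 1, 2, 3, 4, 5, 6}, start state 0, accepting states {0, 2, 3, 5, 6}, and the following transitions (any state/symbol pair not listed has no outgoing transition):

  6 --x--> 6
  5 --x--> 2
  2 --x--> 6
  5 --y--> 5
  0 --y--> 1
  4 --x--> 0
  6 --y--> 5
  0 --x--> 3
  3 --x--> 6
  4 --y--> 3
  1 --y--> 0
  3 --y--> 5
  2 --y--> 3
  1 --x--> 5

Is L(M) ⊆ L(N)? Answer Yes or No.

Converting the expression M to a DFA (subset construction, then merging equivalent states) gives the minimal DFA with states {m0, m1, m2, m3, m4, m5}, start state m0, accepting states {m5} and transitions m0: x→m1, y→m2; m1: x→m1, y→m1; m2: x→m3, y→m1; m3: x→m1, y→m4; m4: x→m1, y→m5; m5: x→m1, y→m1.
Exploring the product automaton M × N from the start pair (m0, 0), following both machines on each input symbol, reaches 11 state pairs: (m0, 0), (m1, 3), (m2, 1), (m1, 6), (m1, 5), (m3, 5), (m1, 0), (m1, 2), (m4, 5), (m1, 1), (m5, 5).
M accepts in {m5} and N accepts in {0, 2, 3, 5, 6}. The reachable pairs whose M-component is accepting are (m5, 5); in each of them the N-component is accepting too, so the product for L(M) \ L(N) (M-component accepting, N-component rejecting) has no reachable accepting pair and the difference is empty.
Hence every string in L(M) is also in L(N).

Yes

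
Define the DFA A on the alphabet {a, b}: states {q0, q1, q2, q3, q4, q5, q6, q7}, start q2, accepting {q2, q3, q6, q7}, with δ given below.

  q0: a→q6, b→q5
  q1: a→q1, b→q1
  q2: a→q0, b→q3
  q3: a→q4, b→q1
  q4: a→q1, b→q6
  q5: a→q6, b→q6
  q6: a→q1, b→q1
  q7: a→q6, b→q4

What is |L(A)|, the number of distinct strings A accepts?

6

The useful subgraph on states {q0, q2, q3, q4, q5, q6} is acyclic, so L(A) is finite; the longest accepting path visits 4 useful states, giving maximum string length 3.
Counting accepting paths from q2 by length: 1 of length 0, 1 of length 1, 1 of length 2, 3 of length 3. Total 6.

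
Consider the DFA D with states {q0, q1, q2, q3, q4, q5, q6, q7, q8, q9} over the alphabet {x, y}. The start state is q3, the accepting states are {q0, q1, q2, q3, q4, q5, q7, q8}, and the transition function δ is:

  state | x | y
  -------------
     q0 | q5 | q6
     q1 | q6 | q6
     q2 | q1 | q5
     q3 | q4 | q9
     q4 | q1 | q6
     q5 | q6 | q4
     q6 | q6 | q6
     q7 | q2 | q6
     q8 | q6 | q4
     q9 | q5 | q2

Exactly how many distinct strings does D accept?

11

The useful subgraph on states {q1, q2, q3, q4, q5, q9} is acyclic, so L(D) is finite; the longest accepting path visits 6 useful states, giving maximum string length 5.
Counting accepting paths from q3 by length: 1 of length 0, 1 of length 1, 3 of length 2, 3 of length 3, 2 of length 4, 1 of length 5. Total 11.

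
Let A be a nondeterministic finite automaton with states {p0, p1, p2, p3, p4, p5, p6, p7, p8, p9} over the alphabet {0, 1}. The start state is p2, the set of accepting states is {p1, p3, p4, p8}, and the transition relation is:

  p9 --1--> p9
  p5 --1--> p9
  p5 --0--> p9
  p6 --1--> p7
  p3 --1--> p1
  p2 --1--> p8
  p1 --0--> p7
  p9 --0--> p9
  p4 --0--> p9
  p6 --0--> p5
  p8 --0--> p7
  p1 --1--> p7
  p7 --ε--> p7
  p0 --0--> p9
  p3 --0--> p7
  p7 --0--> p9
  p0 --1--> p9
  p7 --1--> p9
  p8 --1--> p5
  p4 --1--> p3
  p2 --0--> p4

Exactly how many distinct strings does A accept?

4

The useful subgraph on states {p1, p2, p3, p4, p8} is acyclic, so L(A) is finite; the longest accepting path visits 4 useful states, giving maximum string length 3.
Counting accepting paths from p2 by length: 2 of length 1, 1 of length 2, 1 of length 3. Total 4.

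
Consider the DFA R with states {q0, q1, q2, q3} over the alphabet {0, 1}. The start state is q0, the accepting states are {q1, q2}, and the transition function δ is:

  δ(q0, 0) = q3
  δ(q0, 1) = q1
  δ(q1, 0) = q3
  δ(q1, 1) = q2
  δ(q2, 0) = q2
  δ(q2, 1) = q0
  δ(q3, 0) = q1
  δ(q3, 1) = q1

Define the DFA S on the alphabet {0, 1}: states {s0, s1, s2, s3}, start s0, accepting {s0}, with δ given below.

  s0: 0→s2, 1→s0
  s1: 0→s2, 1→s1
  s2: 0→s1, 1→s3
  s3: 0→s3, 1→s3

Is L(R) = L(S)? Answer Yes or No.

No

The string 00 is accepted by R but rejected by S.
So L(R) ≠ L(S).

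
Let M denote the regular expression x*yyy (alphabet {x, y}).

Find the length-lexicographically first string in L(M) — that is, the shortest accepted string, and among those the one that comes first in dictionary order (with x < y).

By inspection of the expression, no string of length less than 3 matches, and yyy is the lexicographically first match of length 3.

yyy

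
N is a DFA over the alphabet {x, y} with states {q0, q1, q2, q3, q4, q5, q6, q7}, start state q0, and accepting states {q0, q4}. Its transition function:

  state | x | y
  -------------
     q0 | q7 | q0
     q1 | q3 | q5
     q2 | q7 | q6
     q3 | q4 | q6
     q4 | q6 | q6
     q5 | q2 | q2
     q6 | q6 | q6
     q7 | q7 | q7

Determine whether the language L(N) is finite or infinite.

State q0 is reachable from the start and can reach an accepting state, and it lies on the cycle q0 → q0.
Traversing that cycle any number of times yields accepted strings of unbounded length, so the language is infinite.

infinite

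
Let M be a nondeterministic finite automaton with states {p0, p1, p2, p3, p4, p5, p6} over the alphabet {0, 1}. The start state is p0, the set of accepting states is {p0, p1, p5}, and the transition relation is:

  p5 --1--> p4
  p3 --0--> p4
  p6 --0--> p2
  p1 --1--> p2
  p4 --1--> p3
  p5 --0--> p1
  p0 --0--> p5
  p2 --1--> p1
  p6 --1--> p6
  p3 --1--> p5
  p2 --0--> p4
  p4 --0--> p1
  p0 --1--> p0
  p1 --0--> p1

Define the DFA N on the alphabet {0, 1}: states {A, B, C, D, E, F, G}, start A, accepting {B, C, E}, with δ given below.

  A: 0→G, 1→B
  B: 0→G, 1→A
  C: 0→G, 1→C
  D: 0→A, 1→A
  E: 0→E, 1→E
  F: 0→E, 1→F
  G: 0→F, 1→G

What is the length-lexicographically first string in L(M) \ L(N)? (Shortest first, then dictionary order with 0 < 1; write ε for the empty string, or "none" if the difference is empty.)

The empty string ε is accepted by M but not by N.
Since ε is the unique shortest string, it is the required witness.

ε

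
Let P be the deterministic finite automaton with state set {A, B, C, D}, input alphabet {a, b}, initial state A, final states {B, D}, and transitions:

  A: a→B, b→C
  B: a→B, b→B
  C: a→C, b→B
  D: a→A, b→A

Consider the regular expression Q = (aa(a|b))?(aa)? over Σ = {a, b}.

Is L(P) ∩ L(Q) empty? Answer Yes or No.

The string aa is accepted by both P and Q.
Hence L(P) ∩ L(Q) ≠ ∅.

No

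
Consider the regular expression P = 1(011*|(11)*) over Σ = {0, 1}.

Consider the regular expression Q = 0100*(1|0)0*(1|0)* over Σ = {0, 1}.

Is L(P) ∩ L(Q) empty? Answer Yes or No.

Yes

Converting the expression P to a DFA (subset construction, then merging equivalent states) gives the minimal DFA with states {p0, p1, p2, p3, p4, p5, p6}, start state p0, accepting states {p2, p5, p6} and transitions p0: 0→p1, 1→p2; p1: 0→p1, 1→p1; p2: 0→p3, 1→p4; p3: 0→p1, 1→p5; p4: 0→p1, 1→p6; p5: 0→p1, 1→p5; p6: 0→p1, 1→p4.
Converting the expression Q to a DFA (subset construction, then merging equivalent states) gives the minimal DFA with states {q0, q1, q2, q3, q4, q5}, start state q0, accepting states {q5} and transitions q0: 0→q1, 1→q2; q1: 0→q2, 1→q3; q2: 0→q2, 1→q2; q3: 0→q4, 1→q2; q4: 0→q5, 1→q5; q5: 0→q5, 1→q5.
Exploring the product automaton P × Q from the start pair (p0, q0), following both machines on each input symbol, reaches 11 state pairs: (p0, q0), (p1, q1), (p2, q2), (p1, q2), (p1, q3), (p3, q2), (p4, q2), (p1, q4), (p5, q2), (p6, q2), (p1, q5).
P accepts in {p2, p5, p6} and Q accepts in {q5}; no reachable pair has both components accepting, so no string drives both machines to acceptance simultaneously and L(P) ∩ L(Q) = ∅.
So no string is accepted by both, and the intersection is empty.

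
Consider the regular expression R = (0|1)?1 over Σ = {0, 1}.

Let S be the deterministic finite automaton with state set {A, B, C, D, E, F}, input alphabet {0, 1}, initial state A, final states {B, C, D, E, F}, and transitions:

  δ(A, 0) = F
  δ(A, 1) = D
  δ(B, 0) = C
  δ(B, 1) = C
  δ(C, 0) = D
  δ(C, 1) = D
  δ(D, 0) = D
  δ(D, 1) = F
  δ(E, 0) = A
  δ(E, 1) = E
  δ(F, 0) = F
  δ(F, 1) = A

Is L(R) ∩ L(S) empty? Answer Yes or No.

The string 1 is accepted by both R and S.
Hence L(R) ∩ L(S) ≠ ∅.

No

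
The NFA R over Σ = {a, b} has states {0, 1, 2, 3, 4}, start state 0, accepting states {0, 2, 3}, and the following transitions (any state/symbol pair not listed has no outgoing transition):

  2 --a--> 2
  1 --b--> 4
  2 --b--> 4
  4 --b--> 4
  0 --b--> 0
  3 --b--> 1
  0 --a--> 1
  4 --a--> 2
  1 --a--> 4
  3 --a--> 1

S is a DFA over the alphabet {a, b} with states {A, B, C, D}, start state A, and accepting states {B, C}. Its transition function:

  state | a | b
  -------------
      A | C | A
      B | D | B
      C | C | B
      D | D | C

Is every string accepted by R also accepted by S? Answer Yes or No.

No

The empty string ε is in L(R) but not in L(S).
So L(R) ⊄ L(S).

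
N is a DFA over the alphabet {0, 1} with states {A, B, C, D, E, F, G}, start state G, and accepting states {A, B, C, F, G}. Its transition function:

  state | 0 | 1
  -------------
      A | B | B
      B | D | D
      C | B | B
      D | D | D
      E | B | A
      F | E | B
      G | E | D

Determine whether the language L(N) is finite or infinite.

finite

The useful states (reachable from G and able to reach an accepting state) are {A, B, E, G}.
Restricted to these states the transition graph has no cycle, so every accepting path has bounded length and L is finite.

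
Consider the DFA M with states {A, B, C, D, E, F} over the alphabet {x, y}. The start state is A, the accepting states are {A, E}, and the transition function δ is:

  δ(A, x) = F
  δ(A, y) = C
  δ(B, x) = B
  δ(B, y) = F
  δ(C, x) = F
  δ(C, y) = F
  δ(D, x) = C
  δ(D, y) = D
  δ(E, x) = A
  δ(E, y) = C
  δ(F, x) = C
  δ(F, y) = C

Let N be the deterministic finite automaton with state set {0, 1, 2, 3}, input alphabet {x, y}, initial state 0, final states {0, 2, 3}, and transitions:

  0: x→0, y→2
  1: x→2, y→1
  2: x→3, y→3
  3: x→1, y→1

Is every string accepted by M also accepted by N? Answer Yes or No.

Exploring the product automaton M × N from the start pair (A, 0), following both machines on each input symbol, reaches 9 state pairs: (A, 0), (F, 0), (C, 2), (C, 0), (F, 3), (F, 2), (C, 1), (C, 3), (F, 1).
M accepts in {A, E} and N accepts in {0, 2, 3}. The reachable pairs whose M-component is accepting are (A, 0); in each of them the N-component is accepting too, so the product for L(M) \ L(N) (M-component accepting, N-component rejecting) has no reachable accepting pair and the difference is empty.
Hence every string in L(M) is also in L(N).

Yes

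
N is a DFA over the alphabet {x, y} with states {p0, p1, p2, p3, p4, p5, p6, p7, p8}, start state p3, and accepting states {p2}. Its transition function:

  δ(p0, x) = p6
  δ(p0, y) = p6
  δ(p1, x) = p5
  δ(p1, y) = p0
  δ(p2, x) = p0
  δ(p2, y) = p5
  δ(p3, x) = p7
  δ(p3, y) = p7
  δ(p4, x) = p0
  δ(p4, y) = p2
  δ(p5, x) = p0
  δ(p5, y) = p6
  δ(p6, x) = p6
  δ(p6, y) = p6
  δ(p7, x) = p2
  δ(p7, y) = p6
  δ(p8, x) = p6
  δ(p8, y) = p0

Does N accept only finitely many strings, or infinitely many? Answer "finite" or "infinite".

finite

The useful states (reachable from p3 and able to reach an accepting state) are {p2, p3, p7}.
Restricted to these states the transition graph has no cycle, so every accepting path has bounded length and L is finite.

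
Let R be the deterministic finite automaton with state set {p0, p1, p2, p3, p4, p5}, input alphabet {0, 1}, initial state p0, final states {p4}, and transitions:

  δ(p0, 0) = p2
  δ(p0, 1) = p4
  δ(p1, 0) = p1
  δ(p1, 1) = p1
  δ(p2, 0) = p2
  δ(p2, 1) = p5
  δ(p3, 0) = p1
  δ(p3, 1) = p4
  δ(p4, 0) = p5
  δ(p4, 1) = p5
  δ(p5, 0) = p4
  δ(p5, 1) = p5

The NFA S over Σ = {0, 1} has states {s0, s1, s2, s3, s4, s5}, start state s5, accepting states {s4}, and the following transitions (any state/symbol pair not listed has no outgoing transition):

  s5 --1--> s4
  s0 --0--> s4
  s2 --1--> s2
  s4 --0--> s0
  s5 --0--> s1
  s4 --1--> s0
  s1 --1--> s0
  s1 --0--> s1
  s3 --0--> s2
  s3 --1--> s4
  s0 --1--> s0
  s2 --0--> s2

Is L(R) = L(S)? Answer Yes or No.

Yes

Exploring the product automaton R × S from the start pair (p0, s5), following both machines on each input symbol, reaches 4 state pairs: (p0, s5), (p2, s1), (p4, s4), (p5, s0).
R accepts in {p4} and S accepts in {s4}. In every reachable pair the two components are either both accepting — (p4, s4) — or both non-accepting, so no string is accepted by exactly one of the machines: L(R) \ L(S) and L(S) \ L(R) are both empty.
Hence every string is accepted by R iff it is accepted by S, and the two languages coincide.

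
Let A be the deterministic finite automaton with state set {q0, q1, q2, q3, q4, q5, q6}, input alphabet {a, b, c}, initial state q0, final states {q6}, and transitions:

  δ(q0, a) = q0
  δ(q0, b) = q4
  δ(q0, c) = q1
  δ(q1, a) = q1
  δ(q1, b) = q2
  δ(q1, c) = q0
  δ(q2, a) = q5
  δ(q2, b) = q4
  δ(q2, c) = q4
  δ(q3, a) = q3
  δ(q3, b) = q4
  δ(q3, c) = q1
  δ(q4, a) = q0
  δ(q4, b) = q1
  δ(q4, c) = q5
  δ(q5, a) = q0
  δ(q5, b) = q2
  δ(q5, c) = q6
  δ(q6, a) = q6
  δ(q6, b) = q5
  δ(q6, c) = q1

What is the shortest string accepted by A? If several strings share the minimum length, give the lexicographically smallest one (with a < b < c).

bcc

A breadth-first search from q0 reaches an accepting state first via the path q0 → q4 → q5 → q6 on input bcc.
No string of length < 3 is accepted (BFS exhausts all shorter strings without reaching an accepting state), and bcc is the lexicographically least accepting string of length 3.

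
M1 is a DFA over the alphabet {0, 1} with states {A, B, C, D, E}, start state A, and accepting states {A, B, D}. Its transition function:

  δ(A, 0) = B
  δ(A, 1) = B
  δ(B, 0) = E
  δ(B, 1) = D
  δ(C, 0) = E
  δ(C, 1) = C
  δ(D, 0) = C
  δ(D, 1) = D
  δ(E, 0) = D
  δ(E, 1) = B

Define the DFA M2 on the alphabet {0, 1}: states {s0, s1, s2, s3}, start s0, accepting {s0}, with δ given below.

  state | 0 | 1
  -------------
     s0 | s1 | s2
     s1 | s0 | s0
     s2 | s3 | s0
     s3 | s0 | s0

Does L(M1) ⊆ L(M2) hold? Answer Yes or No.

The string 0 is in L(M1) but not in L(M2).
So L(M1) ⊄ L(M2).

No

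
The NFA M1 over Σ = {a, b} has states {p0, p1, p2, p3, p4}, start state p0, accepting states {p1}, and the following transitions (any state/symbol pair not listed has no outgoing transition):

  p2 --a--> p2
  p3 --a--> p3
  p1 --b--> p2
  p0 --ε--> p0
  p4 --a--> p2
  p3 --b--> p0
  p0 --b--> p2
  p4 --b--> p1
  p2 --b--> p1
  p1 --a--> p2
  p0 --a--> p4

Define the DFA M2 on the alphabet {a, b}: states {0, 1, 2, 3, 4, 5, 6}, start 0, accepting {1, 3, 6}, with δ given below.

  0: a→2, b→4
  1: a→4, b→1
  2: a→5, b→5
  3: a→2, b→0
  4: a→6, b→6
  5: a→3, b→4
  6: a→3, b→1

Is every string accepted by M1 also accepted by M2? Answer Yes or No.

No

The string ab is in L(M1) but not in L(M2).
So L(M1) ⊄ L(M2).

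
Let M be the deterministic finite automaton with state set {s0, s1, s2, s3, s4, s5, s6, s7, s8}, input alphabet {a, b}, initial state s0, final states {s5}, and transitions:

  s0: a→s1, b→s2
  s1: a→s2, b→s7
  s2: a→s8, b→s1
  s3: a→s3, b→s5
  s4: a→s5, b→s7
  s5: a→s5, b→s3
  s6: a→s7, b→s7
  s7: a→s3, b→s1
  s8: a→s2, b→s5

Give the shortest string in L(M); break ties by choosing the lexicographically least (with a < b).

A breadth-first search from s0 reaches an accepting state first via the path s0 → s2 → s8 → s5 on input bab.
No string of length < 3 is accepted (BFS exhausts all shorter strings without reaching an accepting state), and bab is the lexicographically least accepting string of length 3.

bab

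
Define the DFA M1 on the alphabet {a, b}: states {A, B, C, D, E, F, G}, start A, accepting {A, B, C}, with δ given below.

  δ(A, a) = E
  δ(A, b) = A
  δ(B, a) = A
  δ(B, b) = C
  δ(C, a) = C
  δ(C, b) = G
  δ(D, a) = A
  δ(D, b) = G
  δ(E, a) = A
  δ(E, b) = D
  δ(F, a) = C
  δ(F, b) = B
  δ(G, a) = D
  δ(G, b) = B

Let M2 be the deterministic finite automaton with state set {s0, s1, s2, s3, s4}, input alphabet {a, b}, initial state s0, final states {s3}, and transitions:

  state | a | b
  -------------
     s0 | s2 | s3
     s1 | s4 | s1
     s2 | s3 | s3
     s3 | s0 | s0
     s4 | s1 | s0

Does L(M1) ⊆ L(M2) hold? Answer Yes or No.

The empty string ε is in L(M1) but not in L(M2).
So L(M1) ⊄ L(M2).

No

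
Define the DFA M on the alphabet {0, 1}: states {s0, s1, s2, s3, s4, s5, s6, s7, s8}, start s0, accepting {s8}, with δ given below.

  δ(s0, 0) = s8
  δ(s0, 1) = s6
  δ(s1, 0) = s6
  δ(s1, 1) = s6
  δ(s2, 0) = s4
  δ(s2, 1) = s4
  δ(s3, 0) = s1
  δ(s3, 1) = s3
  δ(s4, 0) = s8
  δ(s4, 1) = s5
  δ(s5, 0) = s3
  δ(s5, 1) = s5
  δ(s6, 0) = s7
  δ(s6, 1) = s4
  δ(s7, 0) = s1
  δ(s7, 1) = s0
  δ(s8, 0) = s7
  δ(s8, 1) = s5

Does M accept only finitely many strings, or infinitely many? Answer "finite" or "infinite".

infinite

State s8 is reachable from the start and can reach an accepting state, and it lies on the cycle s8 → s5 → s3 → s1 → s6 → s4 → s8.
Traversing that cycle any number of times yields accepted strings of unbounded length, so the language is infinite.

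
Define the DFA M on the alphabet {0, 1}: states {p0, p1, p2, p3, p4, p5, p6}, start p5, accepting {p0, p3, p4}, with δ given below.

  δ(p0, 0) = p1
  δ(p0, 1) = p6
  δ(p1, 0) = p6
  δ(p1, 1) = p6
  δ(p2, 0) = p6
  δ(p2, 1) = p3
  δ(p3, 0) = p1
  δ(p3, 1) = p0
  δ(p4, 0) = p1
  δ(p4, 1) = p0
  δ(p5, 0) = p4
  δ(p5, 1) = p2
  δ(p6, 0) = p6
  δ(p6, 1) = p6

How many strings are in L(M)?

4

The useful subgraph on states {p0, p2, p3, p4, p5} is acyclic, so L(M) is finite; the longest accepting path visits 4 useful states, giving maximum string length 3.
Counting accepting paths from p5 by length: 1 of length 1, 2 of length 2, 1 of length 3. Total 4.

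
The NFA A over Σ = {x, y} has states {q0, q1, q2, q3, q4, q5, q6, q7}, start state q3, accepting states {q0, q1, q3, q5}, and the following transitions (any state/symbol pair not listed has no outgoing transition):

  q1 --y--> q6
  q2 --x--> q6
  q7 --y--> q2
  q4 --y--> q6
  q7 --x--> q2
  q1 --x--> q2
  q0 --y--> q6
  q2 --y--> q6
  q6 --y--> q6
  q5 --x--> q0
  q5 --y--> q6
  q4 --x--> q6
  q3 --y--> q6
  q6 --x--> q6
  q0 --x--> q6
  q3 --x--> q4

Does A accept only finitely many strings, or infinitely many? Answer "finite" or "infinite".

The useful states (reachable from q3 and able to reach an accepting state) are {q3}.
Restricted to these states the transition graph has no cycle, so every accepting path has bounded length and L is finite.

finite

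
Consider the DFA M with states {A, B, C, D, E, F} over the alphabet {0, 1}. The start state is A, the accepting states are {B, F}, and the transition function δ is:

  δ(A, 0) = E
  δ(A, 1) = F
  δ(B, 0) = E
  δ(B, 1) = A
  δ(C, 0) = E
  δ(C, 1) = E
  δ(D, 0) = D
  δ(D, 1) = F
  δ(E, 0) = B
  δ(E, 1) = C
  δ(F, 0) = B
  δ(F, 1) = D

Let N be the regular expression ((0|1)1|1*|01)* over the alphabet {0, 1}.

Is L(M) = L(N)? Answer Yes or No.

No

The string 00 is accepted by M but rejected by N.
So L(M) ≠ L(N).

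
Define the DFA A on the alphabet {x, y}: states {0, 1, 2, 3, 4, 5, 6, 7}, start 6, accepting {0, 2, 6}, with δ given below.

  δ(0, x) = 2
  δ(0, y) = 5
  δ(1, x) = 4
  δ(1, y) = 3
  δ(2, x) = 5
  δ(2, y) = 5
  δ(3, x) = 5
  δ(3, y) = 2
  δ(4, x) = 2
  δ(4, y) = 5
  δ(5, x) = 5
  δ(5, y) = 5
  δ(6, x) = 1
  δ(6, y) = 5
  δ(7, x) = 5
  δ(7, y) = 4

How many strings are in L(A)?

3

The useful subgraph on states {1, 2, 3, 4, 6} is acyclic, so L(A) is finite; the longest accepting path visits 4 useful states, giving maximum string length 3.
Counting accepting paths from 6 by length: 1 of length 0, 2 of length 3. Total 3.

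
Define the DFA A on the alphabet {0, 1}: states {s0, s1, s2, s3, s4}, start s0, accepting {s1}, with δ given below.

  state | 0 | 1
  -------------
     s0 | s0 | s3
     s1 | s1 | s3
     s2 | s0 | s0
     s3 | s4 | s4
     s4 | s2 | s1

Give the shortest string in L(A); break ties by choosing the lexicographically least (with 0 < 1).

A breadth-first search from s0 reaches an accepting state first via the path s0 → s3 → s4 → s1 on input 101.
No string of length < 3 is accepted (BFS exhausts all shorter strings without reaching an accepting state), and 101 is the lexicographically least accepting string of length 3.

101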